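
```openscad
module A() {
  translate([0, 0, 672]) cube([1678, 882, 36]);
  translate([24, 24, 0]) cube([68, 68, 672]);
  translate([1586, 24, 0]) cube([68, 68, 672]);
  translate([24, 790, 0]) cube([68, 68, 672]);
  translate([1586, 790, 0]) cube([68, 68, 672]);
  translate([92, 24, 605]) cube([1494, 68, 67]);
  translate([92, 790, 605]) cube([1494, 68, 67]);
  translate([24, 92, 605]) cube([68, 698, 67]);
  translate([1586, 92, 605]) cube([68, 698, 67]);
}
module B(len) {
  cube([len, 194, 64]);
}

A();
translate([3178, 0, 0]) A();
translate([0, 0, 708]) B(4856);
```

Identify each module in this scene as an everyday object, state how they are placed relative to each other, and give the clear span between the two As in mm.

A is a table. B is a beam. A beam spans the tops of two tables. The clear span between the two tables is 1500 mm.

Second table starts at x = 3178; first ends at x = 1678; clear span = 3178 − 1678 = 1500 mm.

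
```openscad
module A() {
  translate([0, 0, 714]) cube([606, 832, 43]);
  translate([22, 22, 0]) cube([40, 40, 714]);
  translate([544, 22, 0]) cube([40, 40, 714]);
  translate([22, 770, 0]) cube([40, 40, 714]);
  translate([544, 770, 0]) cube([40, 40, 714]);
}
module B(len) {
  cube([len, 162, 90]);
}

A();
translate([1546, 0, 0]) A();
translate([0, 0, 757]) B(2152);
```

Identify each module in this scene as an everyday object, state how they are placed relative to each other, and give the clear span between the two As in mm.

A is a table. B is a beam. A beam spans the tops of two tables. The clear span between the two tables is 940 mm.

Second table starts at x = 1546; first ends at x = 606; clear span = 1546 − 606 = 940 mm.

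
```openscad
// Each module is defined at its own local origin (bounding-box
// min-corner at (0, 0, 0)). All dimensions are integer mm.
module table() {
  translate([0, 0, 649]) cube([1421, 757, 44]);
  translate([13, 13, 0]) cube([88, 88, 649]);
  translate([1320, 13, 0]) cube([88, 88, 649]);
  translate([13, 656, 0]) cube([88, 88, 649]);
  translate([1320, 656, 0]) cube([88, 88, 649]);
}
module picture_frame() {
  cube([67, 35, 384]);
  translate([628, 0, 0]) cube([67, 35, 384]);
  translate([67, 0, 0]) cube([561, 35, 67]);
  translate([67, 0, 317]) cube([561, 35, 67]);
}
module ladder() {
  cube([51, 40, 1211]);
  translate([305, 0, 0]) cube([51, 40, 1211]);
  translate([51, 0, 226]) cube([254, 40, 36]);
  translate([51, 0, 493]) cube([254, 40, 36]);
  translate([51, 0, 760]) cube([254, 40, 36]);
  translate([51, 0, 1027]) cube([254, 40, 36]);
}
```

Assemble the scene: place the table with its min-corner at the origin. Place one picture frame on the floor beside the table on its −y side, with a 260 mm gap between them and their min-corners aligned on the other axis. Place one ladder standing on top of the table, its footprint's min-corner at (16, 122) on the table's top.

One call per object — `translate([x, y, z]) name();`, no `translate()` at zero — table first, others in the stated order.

table();
translate([0, -295, 0]) picture_frame();
translate([16, 122, 693]) ladder();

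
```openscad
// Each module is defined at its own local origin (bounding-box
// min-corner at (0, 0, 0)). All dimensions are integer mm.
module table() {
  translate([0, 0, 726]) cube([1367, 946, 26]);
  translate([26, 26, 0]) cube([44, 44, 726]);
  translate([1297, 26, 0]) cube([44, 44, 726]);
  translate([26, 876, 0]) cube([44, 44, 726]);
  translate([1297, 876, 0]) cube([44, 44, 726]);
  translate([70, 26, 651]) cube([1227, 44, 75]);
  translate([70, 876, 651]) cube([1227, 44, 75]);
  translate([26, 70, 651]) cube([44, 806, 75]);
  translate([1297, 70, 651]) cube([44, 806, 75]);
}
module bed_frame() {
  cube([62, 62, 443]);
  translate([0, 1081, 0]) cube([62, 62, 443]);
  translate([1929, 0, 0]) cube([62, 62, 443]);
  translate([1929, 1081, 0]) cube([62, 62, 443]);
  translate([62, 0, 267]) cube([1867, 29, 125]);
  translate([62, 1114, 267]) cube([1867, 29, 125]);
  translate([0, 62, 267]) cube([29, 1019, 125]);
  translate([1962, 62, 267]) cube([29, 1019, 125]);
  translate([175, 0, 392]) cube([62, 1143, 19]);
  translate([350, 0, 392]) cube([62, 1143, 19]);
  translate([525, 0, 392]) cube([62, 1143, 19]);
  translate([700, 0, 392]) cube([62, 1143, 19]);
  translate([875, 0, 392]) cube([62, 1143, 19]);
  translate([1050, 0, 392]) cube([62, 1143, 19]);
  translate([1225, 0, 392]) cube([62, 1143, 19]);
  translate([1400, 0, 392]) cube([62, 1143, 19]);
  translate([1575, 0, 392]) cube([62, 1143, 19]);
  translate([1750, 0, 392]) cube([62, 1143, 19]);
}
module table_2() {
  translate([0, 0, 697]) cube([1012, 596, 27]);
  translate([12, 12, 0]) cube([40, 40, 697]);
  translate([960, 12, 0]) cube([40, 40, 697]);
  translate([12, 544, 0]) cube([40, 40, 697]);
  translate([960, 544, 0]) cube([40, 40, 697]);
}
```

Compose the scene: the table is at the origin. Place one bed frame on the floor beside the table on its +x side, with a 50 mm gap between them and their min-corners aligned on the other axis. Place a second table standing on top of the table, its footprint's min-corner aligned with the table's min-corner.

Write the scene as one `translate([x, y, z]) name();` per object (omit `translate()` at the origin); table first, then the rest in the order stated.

table();
translate([1417, 0, 0]) bed_frame();
translate([0, 0, 752]) table_2();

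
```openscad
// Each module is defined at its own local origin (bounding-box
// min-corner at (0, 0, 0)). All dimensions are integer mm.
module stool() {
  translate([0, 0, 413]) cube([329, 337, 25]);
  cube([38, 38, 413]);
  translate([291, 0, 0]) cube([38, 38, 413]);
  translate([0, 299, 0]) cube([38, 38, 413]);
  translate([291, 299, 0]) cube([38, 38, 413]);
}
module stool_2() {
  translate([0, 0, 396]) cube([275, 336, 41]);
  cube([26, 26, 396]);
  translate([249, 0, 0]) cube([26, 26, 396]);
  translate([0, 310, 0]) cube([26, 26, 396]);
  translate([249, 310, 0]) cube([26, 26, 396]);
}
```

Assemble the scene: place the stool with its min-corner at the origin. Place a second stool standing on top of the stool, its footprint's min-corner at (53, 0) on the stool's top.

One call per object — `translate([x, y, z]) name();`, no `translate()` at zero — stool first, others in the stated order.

stool();
translate([53, 0, 438]) stool_2();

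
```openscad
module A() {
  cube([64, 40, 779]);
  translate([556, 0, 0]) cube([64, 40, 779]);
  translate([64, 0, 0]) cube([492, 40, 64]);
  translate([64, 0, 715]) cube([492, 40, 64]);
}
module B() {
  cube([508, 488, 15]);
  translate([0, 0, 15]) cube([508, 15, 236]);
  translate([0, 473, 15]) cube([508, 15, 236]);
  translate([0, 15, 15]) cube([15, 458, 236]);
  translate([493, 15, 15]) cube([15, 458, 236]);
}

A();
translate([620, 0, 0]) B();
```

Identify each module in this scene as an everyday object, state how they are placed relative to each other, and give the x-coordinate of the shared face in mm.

A is a picture frame. B is an open box. The open box is against the picture frame's +x side, with their −y faces flush. The x-coordinate of the shared face is 620 mm.

The picture frame's +x face and the open box's −x face are both at x = 620 mm.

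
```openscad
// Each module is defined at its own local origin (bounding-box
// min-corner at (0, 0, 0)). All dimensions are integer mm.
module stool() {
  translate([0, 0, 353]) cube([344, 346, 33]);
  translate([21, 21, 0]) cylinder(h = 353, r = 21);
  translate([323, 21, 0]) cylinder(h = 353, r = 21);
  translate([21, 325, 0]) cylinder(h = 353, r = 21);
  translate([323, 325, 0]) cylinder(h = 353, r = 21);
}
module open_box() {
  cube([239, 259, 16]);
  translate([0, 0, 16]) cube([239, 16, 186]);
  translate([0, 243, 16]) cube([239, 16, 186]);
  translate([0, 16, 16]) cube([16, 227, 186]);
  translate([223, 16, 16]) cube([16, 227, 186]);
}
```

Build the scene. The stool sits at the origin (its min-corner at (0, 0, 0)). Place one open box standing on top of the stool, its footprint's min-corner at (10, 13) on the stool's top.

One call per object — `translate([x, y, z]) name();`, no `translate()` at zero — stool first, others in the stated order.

stool();
translate([10, 13, 386]) open_box();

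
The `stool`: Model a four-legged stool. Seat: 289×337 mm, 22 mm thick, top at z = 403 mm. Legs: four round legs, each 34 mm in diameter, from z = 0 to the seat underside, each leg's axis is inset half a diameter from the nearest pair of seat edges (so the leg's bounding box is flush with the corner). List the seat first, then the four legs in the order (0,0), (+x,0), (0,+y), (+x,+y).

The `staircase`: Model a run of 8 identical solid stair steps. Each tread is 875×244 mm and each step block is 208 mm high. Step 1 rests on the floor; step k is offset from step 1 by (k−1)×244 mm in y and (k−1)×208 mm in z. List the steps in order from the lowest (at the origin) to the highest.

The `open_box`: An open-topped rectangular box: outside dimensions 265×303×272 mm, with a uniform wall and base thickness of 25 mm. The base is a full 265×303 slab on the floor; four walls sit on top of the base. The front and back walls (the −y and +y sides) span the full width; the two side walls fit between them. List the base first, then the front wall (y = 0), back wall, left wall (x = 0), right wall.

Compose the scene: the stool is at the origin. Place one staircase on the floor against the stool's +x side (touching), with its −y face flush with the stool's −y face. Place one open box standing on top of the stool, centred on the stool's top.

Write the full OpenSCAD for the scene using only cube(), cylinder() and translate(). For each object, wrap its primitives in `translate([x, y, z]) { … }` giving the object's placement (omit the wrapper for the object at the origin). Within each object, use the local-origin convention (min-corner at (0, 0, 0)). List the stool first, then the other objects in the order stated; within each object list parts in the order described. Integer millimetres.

translate([0, 0, 381]) cube([289, 337, 22]);
translate([17, 17, 0]) cylinder(h = 381, r = 17);
translate([272, 17, 0]) cylinder(h = 381, r = 17);
translate([17, 320, 0]) cylinder(h = 381, r = 17);
translate([272, 320, 0]) cylinder(h = 381, r = 17);
translate([289, 0, 0]) {
  cube([875, 244, 208]);
  translate([0, 244, 208]) cube([875, 244, 208]);
  translate([0, 488, 416]) cube([875, 244, 208]);
  translate([0, 732, 624]) cube([875, 244, 208]);
  translate([0, 976, 832]) cube([875, 244, 208]);
  translate([0, 1220, 1040]) cube([875, 244, 208]);
  translate([0, 1464, 1248]) cube([875, 244, 208]);
  translate([0, 1708, 1456]) cube([875, 244, 208]);
}
translate([12, 17, 403]) {
  cube([265, 303, 25]);
  translate([0, 0, 25]) cube([265, 25, 247]);
  translate([0, 278, 25]) cube([265, 25, 247]);
  translate([0, 25, 25]) cube([25, 253, 247]);
  translate([240, 25, 25]) cube([25, 253, 247]);
}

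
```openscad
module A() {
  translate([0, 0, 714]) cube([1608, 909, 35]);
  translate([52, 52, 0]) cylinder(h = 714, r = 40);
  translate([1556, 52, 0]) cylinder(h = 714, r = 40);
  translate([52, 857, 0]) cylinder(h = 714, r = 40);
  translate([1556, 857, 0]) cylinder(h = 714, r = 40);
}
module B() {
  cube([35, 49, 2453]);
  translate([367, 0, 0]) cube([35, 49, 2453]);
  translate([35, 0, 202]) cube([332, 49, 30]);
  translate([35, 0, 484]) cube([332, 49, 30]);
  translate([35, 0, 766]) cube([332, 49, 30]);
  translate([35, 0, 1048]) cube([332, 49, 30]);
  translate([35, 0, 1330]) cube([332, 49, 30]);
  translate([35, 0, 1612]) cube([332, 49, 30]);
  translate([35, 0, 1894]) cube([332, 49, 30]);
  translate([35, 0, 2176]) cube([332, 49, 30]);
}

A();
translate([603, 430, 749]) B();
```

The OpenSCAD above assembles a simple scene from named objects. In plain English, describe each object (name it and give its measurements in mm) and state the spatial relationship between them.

A is a rectangular dining table. The top is 1608×909×35 mm with its upper surface at z = 749 mm. It stands on four round legs of 80 mm diameter, each leg's bounding box inset 12 mm from the nearest pair of top edges, running from the floor to the underside of the top.

B is a straight ladder. Two 35×49 mm vertical rails, 2453 mm tall, stand 402 mm apart (outside-to-outside) with their front faces coplanar on the −y side. 8 rungs, each 49 mm deep and 30 mm tall, span between the inner faces of the rails, front faces flush with the rails. The lowest rung's underside is at z = 202 mm and rungs are spaced 282 mm apart (underside to underside).

The ladder is on top of the table, centred.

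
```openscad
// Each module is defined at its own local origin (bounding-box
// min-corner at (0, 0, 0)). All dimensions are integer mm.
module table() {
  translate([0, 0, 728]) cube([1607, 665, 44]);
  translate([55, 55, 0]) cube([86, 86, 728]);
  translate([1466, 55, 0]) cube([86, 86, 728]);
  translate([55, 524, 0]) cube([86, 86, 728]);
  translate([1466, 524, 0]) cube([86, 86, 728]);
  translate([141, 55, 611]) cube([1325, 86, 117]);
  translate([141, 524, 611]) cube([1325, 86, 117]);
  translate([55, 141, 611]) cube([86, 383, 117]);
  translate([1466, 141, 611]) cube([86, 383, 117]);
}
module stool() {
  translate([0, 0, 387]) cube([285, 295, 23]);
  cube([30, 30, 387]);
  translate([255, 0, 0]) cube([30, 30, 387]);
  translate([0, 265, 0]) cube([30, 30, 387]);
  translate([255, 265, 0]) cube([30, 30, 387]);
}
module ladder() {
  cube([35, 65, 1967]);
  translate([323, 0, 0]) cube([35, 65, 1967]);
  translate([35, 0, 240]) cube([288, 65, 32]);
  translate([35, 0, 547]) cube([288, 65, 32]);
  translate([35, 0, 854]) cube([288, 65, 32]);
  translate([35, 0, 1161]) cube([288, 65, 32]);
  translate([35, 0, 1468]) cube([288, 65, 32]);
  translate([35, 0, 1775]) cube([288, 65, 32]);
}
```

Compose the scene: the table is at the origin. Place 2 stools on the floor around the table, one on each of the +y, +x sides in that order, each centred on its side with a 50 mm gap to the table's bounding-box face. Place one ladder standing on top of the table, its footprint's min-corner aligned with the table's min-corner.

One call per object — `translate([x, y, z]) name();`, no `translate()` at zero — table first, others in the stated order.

table();
translate([661, 715, 0]) stool();
translate([1657, 185, 0]) stool();
translate([0, 0, 772]) ladder();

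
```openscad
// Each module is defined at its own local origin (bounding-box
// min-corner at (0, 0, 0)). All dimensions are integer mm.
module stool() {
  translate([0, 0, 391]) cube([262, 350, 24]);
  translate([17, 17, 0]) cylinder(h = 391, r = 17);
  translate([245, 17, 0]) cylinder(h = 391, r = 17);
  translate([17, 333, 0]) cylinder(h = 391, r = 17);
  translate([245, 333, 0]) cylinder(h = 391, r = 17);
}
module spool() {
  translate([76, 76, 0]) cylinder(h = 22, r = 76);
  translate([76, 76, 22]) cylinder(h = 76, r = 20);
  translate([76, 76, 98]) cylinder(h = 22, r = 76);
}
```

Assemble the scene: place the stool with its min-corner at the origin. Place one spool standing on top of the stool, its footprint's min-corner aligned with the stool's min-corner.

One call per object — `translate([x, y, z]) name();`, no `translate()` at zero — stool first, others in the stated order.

stool();
translate([0, 0, 415]) spool();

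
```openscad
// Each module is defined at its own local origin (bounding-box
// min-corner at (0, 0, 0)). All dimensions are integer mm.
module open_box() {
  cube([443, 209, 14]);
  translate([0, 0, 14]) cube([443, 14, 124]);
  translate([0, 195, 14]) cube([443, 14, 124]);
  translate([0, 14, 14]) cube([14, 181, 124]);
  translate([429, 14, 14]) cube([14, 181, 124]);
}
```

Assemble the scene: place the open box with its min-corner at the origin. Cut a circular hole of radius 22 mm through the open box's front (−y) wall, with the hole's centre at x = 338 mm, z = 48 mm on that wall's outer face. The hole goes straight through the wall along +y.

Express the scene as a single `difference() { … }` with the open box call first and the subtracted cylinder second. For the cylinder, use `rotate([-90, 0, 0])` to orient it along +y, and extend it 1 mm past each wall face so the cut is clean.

difference() {
  open_box();
  translate([338, -1, 48]) rotate([-90, 0, 0]) cylinder(h = 16, r = 22);
}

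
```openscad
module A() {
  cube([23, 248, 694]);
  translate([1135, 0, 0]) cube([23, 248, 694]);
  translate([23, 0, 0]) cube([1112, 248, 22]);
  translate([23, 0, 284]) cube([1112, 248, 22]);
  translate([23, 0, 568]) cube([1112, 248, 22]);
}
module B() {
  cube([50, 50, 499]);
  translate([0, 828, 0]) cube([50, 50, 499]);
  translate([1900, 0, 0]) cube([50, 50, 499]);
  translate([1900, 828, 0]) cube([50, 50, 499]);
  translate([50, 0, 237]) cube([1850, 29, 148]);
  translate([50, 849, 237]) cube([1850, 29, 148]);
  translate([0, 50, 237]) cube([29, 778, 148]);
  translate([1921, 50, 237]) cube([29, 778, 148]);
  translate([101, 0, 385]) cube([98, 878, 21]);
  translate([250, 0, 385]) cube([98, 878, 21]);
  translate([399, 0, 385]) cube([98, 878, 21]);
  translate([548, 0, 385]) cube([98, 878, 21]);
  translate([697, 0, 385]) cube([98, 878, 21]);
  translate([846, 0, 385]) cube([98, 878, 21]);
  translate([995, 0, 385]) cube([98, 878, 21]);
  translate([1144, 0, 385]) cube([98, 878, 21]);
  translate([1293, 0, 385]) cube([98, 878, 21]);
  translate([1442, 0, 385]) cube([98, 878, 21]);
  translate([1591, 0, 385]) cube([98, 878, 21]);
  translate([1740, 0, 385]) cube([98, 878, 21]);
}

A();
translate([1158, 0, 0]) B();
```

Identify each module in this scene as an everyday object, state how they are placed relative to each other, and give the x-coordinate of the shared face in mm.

The bookshelf's +x face and the bed frame's −x face are both at x = 1158 mm.

A is a bookshelf. B is a bed frame. The bed frame is against the bookshelf's +x side, with their −y faces flush. The x-coordinate of the shared face is 1158 mm.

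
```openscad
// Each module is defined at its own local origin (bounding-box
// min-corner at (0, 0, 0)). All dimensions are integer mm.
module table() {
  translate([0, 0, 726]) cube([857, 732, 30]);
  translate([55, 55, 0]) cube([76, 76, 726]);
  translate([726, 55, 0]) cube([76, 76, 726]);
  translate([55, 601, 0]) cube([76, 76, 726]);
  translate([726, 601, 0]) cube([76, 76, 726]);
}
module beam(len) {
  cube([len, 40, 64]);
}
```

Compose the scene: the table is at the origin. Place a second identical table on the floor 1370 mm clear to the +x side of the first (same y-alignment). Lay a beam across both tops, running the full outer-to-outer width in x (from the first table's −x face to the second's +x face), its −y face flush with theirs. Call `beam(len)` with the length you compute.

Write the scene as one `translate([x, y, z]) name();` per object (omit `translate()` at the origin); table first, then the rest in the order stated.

table();
translate([2227, 0, 0]) table();
translate([0, 0, 756]) beam(3084);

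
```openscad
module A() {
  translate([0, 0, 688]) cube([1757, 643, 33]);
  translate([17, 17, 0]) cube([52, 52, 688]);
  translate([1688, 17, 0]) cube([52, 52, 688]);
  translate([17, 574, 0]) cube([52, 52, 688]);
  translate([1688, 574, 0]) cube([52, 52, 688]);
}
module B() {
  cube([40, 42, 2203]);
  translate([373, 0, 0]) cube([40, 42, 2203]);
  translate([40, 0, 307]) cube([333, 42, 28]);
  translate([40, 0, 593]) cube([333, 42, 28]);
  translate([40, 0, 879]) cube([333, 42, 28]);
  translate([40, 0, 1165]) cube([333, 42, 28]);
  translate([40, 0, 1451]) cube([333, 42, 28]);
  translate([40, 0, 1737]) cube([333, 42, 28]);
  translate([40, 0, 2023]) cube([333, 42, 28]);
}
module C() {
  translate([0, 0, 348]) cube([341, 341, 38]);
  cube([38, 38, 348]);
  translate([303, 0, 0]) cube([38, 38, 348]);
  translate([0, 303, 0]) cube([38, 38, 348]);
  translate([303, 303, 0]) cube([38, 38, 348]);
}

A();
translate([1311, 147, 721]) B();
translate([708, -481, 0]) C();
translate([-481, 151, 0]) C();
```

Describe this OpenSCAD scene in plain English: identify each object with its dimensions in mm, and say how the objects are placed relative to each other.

A is a table: top 1757 mm (x) × 643 mm (y), 33 mm thick, upper face at z = 721 mm, on four 52×52 mm square legs, each inset 17 mm from the nearest pair of top edges, running from z = 0 to the bottom of the top.

B is a wooden ladder with two side rails of 40×42 mm section and 2203 mm height, set 413 mm apart overall. Between them run 7 rectangular rungs (42 mm deep, 28 mm thick), front faces flush with the rails' −y face. The bottom of the first rung is 307 mm above the floor and each subsequent rung is 286 mm higher than the one below.

C is a four-legged stool. The seat is 341×341 mm, 38 mm thick, top at z = 386 mm. It stands on four square legs, each 38×38 mm in cross-section, from z = 0 to the seat underside, each flush with a corner of the seat.

The ladder is on top of the table. Two stools sit around the table at the −y, −x sides.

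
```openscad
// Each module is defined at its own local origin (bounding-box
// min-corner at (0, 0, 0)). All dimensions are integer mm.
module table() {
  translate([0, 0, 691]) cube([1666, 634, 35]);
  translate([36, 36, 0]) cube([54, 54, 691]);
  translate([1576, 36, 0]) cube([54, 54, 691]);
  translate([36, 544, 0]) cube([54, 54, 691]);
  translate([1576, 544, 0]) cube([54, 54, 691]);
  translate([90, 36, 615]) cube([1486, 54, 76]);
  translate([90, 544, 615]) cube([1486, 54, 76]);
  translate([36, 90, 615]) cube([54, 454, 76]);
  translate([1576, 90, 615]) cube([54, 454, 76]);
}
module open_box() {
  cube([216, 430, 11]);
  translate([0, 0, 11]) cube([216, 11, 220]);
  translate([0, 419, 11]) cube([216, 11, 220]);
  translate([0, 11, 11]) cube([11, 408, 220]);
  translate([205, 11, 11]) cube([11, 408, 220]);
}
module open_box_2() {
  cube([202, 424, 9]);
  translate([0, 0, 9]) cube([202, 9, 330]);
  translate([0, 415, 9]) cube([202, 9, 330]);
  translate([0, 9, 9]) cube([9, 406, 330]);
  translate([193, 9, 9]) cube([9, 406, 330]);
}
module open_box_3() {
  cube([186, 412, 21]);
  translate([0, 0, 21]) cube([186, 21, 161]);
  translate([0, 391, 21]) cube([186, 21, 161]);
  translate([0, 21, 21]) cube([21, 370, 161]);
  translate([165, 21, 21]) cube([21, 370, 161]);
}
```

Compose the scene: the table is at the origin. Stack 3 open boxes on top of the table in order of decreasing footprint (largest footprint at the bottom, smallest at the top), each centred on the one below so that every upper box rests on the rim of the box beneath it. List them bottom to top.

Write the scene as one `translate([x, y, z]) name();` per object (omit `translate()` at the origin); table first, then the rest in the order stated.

table();
translate([725, 102, 726]) open_box();
translate([732, 105, 957]) open_box_2();
translate([740, 111, 1296]) open_box_3();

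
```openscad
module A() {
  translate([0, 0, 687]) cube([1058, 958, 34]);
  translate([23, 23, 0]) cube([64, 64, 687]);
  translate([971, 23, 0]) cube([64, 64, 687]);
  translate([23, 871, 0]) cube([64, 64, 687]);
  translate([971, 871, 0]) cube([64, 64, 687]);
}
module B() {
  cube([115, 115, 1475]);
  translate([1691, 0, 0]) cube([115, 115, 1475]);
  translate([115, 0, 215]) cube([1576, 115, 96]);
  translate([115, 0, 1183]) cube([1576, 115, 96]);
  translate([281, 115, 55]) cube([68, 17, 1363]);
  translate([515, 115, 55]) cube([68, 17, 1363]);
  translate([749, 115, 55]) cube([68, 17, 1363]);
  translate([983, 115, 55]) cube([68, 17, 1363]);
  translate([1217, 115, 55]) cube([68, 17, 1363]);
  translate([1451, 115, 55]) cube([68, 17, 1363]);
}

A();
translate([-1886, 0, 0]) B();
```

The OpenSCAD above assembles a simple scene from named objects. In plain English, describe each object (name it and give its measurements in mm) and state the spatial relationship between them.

A is a table: top 1058 mm (x) × 958 mm (y), 34 mm thick, upper face at z = 721 mm, on four 64×64 mm square legs, each inset 23 mm from the nearest pair of top edges, running from z = 0 to the bottom of the top.

B is a fence section. Two 115×115 mm posts, 1475 mm tall, stand on the floor with a clear span of 1576 mm between their inner faces. Two horizontal rails of 115×96 mm section span the gap between the posts with their undersides at z = 215 mm and z = 1183 mm, flush with the posts' −y face. 6 pickets, each 68 mm wide, 17 mm thick and 1363 mm tall, are fixed to the +y face of the rails with their bottoms at z = 55 mm, evenly spaced across the span with equal gaps (rounded down to the nearest mm) at the −x end and between each pair — any rounding remainder accumulates at the +x end.

The fence section is on the floor beside the table on its −x side.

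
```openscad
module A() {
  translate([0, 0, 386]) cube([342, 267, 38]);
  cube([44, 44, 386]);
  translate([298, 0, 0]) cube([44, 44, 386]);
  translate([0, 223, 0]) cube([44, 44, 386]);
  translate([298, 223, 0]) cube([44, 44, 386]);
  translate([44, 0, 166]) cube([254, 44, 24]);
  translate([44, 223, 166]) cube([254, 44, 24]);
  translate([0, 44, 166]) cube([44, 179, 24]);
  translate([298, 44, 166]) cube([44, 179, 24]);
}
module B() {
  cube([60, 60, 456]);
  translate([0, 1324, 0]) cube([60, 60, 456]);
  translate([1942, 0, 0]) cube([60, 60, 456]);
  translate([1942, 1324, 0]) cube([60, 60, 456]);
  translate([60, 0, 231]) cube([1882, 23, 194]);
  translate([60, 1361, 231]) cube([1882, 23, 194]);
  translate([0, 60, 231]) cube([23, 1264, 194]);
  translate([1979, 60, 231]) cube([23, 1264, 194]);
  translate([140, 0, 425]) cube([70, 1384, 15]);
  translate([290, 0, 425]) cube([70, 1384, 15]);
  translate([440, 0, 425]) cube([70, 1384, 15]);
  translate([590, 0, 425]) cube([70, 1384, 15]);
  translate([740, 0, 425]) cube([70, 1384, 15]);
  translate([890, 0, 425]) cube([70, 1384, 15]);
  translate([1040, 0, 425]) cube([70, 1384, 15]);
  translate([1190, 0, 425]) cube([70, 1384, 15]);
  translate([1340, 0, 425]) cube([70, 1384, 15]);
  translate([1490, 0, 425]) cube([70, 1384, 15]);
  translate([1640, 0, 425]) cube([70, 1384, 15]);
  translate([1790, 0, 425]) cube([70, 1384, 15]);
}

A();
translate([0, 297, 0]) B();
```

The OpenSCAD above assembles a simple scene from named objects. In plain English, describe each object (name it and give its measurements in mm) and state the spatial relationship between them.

A is a simple wooden stool: a rectangular seat 342 mm (x) by 267 mm (y), 38 mm thick, top face at z = 424 mm, on four square legs, each 44×44 mm in cross-section. The legs rest on z = 0, each flush with a corner of the seat. Four stretchers, 44 mm wide and 24 mm tall, connect adjacent legs with their undersides at z = 166 mm, each running between the inner faces of the legs it joins and aligned with the legs' outer faces on the other axis.

B is a bed frame 2002 mm long (x) by 1384 mm wide (y). Four 60×60 mm corner posts, 456 mm tall, at the corners of the footprint. Four rails of 23 mm thickness and 194 mm height run between adjacent posts with their undersides at z = 231 mm, their outer faces flush with the outside of the frame (the two x-running rails run between the posts' inner faces; the two y-running rails run between the posts' inner faces). 12 slats, each 70 mm wide (x) and 15 mm thick, lie across the top of the two x-running rails, running the full 1384 mm width of the frame in y; the slats are evenly spaced along x between the inner faces of the end posts with equal gaps (rounded down to the nearest mm) at the −x end and between each pair — any rounding remainder accumulates at the +x end.

The bed frame is on the floor beside the stool on its +y side.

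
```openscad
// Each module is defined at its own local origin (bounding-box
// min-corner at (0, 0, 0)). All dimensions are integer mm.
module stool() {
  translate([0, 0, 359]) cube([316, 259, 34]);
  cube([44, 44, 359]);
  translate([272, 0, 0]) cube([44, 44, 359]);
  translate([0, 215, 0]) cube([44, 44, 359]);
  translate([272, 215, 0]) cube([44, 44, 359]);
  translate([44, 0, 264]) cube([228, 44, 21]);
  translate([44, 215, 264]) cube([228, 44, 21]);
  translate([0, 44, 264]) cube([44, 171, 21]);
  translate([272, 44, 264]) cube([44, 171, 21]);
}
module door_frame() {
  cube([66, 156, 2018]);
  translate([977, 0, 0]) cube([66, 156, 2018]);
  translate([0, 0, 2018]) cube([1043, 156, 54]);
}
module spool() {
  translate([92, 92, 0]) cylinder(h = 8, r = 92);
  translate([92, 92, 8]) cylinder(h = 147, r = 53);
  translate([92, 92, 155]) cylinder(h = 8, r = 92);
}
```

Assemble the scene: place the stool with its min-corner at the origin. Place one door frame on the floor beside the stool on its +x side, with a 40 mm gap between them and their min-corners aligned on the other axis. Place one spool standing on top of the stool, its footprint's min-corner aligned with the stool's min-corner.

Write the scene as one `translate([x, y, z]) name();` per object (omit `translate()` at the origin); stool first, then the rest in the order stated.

stool();
translate([356, 0, 0]) door_frame();
translate([0, 0, 393]) spool();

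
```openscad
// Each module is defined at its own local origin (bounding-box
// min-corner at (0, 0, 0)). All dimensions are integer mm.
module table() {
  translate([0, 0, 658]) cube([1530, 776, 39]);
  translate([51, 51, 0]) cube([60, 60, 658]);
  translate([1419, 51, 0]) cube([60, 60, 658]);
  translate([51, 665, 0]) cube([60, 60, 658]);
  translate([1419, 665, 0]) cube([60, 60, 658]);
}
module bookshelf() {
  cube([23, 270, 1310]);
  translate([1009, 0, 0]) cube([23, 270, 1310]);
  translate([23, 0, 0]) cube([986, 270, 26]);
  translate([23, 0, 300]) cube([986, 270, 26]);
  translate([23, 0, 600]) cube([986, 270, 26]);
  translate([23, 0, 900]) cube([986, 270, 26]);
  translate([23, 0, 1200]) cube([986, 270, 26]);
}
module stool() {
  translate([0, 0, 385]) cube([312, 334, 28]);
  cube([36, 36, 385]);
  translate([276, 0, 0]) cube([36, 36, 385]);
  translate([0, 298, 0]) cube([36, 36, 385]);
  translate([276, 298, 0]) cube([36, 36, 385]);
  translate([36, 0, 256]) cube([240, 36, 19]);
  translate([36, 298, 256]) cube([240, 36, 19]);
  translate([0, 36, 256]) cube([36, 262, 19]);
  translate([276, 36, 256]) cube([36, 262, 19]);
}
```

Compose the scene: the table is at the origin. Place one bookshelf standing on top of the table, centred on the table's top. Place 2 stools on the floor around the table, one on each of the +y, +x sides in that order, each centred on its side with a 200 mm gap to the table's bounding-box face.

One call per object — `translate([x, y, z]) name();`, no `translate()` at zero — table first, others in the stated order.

table();
translate([249, 253, 697]) bookshelf();
translate([609, 976, 0]) stool();
translate([1730, 221, 0]) stool();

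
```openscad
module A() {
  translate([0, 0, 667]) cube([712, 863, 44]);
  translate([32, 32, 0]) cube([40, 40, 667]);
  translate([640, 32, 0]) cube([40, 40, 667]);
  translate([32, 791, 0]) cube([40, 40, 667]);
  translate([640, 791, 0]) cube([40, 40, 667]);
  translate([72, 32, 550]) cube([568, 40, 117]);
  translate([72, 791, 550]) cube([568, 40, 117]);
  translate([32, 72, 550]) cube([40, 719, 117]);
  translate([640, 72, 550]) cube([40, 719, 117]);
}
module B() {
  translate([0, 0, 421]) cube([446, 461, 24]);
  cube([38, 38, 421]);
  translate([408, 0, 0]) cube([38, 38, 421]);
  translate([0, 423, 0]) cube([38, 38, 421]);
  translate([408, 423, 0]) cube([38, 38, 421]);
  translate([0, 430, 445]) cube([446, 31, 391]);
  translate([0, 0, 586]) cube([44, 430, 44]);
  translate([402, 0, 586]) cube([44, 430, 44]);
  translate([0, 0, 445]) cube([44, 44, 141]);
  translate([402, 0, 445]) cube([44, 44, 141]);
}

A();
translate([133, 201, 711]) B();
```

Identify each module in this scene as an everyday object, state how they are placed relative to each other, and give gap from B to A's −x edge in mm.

The chair's min-x is at 133; the table's min-x is 0; gap = 133 mm.

A is a table. B is a chair. The chair is on top of the table, centred. The gap from the chair to the table's −x edge is 133 mm.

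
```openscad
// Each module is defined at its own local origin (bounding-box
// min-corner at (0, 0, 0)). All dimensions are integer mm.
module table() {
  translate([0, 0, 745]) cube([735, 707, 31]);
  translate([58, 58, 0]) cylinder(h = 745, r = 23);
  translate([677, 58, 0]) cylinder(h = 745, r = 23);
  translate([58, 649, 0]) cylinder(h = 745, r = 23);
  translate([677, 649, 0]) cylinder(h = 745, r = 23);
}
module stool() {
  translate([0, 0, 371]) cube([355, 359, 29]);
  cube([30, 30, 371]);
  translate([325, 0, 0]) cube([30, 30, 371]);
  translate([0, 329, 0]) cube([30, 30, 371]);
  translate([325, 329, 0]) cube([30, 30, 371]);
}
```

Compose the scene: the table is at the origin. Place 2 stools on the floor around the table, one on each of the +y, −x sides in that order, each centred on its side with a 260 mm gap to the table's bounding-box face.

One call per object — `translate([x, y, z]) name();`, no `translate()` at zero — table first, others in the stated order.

table();
translate([190, 967, 0]) stool();
translate([-615, 174, 0]) stool();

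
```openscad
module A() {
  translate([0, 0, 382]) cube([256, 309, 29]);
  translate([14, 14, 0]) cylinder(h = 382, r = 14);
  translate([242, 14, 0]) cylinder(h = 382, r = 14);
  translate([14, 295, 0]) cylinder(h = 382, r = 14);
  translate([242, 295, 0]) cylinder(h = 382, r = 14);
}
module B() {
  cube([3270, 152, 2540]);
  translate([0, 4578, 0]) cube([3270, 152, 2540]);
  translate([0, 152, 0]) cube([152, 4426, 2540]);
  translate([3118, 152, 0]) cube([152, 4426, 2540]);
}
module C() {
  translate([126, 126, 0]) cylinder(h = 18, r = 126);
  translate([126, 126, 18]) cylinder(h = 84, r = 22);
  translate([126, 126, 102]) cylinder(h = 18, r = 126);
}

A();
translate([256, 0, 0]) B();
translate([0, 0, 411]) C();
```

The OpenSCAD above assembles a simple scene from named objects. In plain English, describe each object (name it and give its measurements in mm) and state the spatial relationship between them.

A is a four-legged stool. The seat is 256×309 mm, 29 mm thick, top at z = 411 mm. It stands on four round legs, each 28 mm in diameter, from z = 0 to the seat underside, each leg's axis is inset half a diameter from the nearest pair of seat edges (so the leg's bounding box is flush with the corner).

B is the wall frame of a small rectangular building: four walls, each 2540 mm tall and 152 mm thick, enclosing a footprint 3270 mm (x) by 4730 mm (y) outside-to-outside, with no floor or roof. The front and back walls (the −y and +y sides) span the full width; the two side walls fit between them.

C is a spool: two coaxial disc flanges of radius 126 mm and thickness 18 mm, joined by a core cylinder of radius 22 mm and height 84 mm. The lower flange rests on z = 0 and the three cylinders share a vertical axis.

The house frame is against the stool's +x side, with their −y faces flush. The spool is on top of the stool.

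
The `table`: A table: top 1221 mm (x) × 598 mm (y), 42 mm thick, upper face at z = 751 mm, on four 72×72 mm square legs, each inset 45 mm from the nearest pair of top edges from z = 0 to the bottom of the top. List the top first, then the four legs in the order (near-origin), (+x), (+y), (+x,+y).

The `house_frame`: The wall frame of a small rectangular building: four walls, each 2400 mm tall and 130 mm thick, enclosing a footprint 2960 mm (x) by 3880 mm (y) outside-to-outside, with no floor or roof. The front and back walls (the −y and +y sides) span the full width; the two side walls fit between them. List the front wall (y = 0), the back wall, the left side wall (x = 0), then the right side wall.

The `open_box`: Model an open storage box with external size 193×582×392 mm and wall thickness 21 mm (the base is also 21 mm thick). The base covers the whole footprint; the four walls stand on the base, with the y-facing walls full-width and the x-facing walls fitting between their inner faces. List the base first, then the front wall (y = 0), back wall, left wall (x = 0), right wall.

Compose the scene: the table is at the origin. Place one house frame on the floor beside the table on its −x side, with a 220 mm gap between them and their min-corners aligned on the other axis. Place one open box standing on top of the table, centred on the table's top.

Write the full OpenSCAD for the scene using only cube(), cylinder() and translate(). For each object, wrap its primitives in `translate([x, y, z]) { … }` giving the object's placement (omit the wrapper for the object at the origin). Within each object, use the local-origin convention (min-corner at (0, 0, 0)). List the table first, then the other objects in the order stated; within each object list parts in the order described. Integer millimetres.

translate([0, 0, 709]) cube([1221, 598, 42]);
translate([45, 45, 0]) cube([72, 72, 709]);
translate([1104, 45, 0]) cube([72, 72, 709]);
translate([45, 481, 0]) cube([72, 72, 709]);
translate([1104, 481, 0]) cube([72, 72, 709]);
translate([-3180, 0, 0]) {
  cube([2960, 130, 2400]);
  translate([0, 3750, 0]) cube([2960, 130, 2400]);
  translate([0, 130, 0]) cube([130, 3620, 2400]);
  translate([2830, 130, 0]) cube([130, 3620, 2400]);
}
translate([514, 8, 751]) {
  cube([193, 582, 21]);
  translate([0, 0, 21]) cube([193, 21, 371]);
  translate([0, 561, 21]) cube([193, 21, 371]);
  translate([0, 21, 21]) cube([21, 540, 371]);
  translate([172, 21, 21]) cube([21, 540, 371]);
}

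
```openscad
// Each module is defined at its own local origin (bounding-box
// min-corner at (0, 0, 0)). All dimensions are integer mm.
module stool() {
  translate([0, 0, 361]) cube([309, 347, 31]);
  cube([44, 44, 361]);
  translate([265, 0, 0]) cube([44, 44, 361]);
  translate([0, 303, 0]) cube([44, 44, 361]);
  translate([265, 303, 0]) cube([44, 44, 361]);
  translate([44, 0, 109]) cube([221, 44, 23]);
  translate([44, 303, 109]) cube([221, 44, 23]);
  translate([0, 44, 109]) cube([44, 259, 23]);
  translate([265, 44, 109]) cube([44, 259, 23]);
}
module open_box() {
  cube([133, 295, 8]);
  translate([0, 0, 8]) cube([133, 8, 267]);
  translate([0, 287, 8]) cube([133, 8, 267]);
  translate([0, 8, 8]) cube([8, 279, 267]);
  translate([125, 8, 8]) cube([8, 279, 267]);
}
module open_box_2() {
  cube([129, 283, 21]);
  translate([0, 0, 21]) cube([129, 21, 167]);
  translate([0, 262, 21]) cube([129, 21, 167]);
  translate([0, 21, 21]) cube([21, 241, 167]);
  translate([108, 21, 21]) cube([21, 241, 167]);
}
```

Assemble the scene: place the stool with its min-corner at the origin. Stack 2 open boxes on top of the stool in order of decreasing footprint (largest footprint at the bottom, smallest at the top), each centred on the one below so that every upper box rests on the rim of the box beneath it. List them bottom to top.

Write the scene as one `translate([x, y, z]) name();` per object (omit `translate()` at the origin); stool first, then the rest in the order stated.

stool();
translate([88, 26, 392]) open_box();
translate([90, 32, 667]) open_box_2();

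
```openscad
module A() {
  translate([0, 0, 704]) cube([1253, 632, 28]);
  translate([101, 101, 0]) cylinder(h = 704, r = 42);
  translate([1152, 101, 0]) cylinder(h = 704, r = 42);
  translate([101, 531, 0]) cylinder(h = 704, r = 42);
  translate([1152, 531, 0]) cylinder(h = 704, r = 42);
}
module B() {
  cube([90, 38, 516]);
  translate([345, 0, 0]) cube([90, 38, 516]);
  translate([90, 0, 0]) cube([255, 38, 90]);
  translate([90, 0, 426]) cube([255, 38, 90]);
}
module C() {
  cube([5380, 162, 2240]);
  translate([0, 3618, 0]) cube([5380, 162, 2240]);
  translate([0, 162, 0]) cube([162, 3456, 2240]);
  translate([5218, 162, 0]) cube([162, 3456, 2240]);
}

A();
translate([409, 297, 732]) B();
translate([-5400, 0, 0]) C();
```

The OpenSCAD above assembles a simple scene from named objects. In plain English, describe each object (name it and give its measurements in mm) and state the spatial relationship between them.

A is a table: top 1253 mm (x) × 632 mm (y), 28 mm thick, upper face at z = 732 mm, on four round legs of 84 mm diameter, each leg's bounding box inset 59 mm from the nearest pair of top edges, running from z = 0 to the bottom of the top.

B is a picture frame with a 255×336 mm rectangular opening (x by z) and a uniform 90 mm border on every side. Frame depth is 38 mm along y. It is built from two vertical stiles running the full outside height and two horizontal rails spanning the gap between the stiles.

C is the wall frame of a small rectangular building: four walls, each 2240 mm tall and 162 mm thick, enclosing a footprint 5380 mm (x) by 3780 mm (y) outside-to-outside, with no floor or roof. The front and back walls (the −y and +y sides) span the full width; the two side walls fit between them.

The picture frame is on top of the table, centred. The house frame is on the floor beside the table on its −x side.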